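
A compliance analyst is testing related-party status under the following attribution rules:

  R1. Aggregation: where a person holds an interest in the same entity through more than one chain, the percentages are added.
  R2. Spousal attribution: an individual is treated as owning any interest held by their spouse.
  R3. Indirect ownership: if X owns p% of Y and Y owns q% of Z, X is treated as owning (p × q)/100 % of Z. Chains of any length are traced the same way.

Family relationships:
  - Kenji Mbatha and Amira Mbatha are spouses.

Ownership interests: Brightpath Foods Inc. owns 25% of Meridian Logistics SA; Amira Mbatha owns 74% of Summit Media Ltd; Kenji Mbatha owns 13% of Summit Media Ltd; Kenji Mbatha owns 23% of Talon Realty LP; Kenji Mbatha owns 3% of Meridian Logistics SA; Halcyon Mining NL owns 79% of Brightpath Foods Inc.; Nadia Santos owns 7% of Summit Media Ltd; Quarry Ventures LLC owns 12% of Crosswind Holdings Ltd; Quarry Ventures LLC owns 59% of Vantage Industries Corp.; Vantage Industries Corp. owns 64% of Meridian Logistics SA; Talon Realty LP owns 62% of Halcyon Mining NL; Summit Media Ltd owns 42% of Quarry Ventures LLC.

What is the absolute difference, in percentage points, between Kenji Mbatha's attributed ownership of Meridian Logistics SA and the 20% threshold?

By spousal attribution (R2), Kenji Mbatha is treated as also owning Amira Mbatha's interest in Summit Media Ltd, giving 13% + 74% = 87%.
Chain via Talon Realty LP → Halcyon Mining NL → Brightpath Foods Inc. (R3): 23% × 62% × 79% × 25% = 2.81635% of Meridian Logistics SA.
Chain via Summit Media Ltd → Quarry Ventures LLC → Vantage Industries Corp. (R3): 87% × 42% × 59% × 64% = 13.797504% of Meridian Logistics SA.
Direct interest in Meridian Logistics SA: 3%.
Aggregating (R1): 2.81635% + 13.797504% + 3% = 19.613854%.
19.613854% falls short of the 20% threshold by 0.386146 percentage points.

0.386146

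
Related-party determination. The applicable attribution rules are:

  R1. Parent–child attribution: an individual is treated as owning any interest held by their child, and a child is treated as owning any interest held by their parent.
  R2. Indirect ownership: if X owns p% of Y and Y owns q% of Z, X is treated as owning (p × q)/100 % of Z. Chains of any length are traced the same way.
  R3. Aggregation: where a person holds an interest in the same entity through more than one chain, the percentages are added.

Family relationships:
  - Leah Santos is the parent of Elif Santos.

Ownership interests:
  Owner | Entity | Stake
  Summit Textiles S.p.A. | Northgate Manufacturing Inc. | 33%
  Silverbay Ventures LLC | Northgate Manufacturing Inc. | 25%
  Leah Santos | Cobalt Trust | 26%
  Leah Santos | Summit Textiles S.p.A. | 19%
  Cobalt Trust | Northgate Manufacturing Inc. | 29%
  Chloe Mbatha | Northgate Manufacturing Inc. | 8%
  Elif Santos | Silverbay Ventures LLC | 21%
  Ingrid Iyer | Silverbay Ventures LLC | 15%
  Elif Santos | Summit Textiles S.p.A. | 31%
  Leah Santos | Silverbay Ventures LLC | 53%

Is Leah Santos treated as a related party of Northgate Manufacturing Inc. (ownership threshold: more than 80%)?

No

By parent–child attribution (R1), Leah Santos is treated as also owning Elif Santos's interest in Summit Textiles S.p.A, giving 19% + 31% = 50%.
By parent–child attribution (R1), Leah Santos is treated as also owning Elif Santos's interest in Silverbay Ventures LLC, giving 53% + 21% = 74%.
Chain via Summit Textiles S.p.A. (R2): 50% × 33% = 16.5% of Northgate Manufacturing Inc.
Chain via Silverbay Ventures LLC (R2): 74% × 25% = 18.5% of Northgate Manufacturing Inc.
Chain via Cobalt Trust (R2): 26% × 29% = 7.54% of Northgate Manufacturing Inc.
Aggregating (R3): 16.5% + 18.5% + 7.54% = 42.54%.
42.54% does not exceed the 80% threshold, so Leah is not a related party to Northgate Manufacturing Inc.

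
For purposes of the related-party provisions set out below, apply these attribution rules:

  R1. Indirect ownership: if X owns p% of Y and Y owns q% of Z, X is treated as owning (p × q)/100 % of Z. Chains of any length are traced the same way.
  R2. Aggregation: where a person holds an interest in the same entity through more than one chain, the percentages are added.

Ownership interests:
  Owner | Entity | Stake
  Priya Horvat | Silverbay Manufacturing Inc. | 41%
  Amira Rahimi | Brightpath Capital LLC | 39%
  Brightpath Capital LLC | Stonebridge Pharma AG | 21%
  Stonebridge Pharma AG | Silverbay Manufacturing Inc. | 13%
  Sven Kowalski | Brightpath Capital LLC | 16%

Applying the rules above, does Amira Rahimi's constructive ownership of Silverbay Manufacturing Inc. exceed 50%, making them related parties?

No

Chain via Brightpath Capital LLC → Stonebridge Pharma AG (R1): 39% × 21% × 13% = 1.0647% of Silverbay Manufacturing Inc.
1.0647% does not exceed the 50% threshold, so Amira is not a related party to Silverbay Manufacturing Inc.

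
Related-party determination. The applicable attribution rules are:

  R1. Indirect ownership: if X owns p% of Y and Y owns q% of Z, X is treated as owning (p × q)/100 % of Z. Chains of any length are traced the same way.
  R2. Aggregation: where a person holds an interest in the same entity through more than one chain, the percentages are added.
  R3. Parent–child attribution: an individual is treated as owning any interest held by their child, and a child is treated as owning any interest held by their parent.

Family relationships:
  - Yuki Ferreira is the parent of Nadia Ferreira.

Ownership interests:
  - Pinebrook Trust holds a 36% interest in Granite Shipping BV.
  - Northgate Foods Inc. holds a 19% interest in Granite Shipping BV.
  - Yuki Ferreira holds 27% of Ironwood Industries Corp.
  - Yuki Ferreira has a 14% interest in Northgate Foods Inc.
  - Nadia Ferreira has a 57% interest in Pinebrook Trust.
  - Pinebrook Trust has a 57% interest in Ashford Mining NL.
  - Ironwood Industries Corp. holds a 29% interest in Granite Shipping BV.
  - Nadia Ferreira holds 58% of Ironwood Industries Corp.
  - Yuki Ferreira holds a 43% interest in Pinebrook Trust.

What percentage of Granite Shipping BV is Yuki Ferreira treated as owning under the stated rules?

By parent–child attribution (R3), Yuki Ferreira is treated as also owning Nadia Ferreira's interest in Ironwood Industries Corp, giving 27% + 58% = 85%.
By parent–child attribution (R3), Yuki Ferreira is treated as also owning Nadia Ferreira's interest in Pinebrook Trust, giving 43% + 57% = 100%.
Chain via Northgate Foods Inc. (R1): 14% × 19% = 2.66% of Granite Shipping BV.
Chain via Ironwood Industries Corp. (R1): 85% × 29% = 24.65% of Granite Shipping BV.
Chain via Pinebrook Trust (R1): 100% × 36% = 36% of Granite Shipping BV.
Aggregating (R2): 2.66% + 24.65% + 36% = 63.31%.

63.31%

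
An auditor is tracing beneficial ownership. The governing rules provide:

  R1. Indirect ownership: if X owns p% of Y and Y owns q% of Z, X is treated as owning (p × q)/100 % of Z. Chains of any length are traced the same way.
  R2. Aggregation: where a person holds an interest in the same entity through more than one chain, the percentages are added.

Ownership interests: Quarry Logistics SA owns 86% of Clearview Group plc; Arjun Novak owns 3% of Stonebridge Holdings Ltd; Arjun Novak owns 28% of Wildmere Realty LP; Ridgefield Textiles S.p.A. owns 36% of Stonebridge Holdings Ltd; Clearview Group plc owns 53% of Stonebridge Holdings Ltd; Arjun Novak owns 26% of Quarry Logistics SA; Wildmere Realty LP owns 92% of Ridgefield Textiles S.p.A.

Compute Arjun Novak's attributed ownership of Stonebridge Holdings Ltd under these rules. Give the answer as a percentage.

24.1244%

Chain via Wildmere Realty LP → Ridgefield Textiles S.p.A. (R1): 28% × 92% × 36% = 9.2736% of Stonebridge Holdings Ltd.
Chain via Quarry Logistics SA → Clearview Group plc (R1): 26% × 86% × 53% = 11.8508% of Stonebridge Holdings Ltd.
Direct interest in Stonebridge Holdings Ltd: 3%.
Aggregating (R2): 9.2736% + 11.8508% + 3% = 24.1244%.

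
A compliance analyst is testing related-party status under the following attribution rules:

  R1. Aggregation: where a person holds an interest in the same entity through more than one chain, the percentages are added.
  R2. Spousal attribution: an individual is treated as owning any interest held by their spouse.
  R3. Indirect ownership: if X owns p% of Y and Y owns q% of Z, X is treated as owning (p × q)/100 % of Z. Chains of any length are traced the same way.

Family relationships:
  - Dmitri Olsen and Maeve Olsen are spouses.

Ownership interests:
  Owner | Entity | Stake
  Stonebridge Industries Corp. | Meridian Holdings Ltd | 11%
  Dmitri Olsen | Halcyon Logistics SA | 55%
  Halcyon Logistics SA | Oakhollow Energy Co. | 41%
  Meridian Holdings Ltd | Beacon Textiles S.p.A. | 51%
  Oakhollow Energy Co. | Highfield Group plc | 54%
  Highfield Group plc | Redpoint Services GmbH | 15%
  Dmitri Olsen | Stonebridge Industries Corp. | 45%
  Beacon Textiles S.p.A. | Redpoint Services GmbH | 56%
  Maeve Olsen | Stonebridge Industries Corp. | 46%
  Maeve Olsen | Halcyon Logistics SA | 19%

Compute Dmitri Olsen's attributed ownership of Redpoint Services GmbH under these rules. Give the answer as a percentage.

5.316396%

By spousal attribution (R2), Dmitri Olsen is treated as also owning Maeve Olsen's interest in Halcyon Logistics SA, giving 55% + 19% = 74%.
By spousal attribution (R2), Dmitri Olsen is treated as also owning Maeve Olsen's interest in Stonebridge Industries Corp, giving 45% + 46% = 91%.
Chain via Halcyon Logistics SA → Oakhollow Energy Co. → Highfield Group plc (R3): 74% × 41% × 54% × 15% = 2.45754% of Redpoint Services GmbH.
Chain via Stonebridge Industries Corp. → Meridian Holdings Ltd → Beacon Textiles S.p.A. (R3): 91% × 11% × 51% × 56% = 2.858856% of Redpoint Services GmbH.
Aggregating (R1): 2.45754% + 2.858856% = 5.316396%.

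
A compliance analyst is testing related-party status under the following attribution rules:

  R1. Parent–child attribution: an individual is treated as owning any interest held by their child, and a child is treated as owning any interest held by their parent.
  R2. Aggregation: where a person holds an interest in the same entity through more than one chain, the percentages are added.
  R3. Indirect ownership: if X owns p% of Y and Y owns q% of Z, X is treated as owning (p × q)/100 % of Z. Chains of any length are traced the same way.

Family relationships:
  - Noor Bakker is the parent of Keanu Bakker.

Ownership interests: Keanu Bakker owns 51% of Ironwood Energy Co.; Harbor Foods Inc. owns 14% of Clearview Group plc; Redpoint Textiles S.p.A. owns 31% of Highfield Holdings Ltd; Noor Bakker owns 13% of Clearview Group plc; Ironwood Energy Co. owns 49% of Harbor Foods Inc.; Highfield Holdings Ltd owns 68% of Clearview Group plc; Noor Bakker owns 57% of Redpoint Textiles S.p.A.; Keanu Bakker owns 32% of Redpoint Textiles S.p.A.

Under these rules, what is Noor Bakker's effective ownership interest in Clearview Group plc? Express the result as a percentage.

35.2598%

By parent–child attribution (R1), Noor Bakker is treated as also owning Keanu Bakker's interest in Redpoint Textiles S.p.A, giving 57% + 32% = 89%.
By parent–child attribution (R1), Noor Bakker is treated as owning Keanu Bakker's 51% interest in Ironwood Energy Co.
Chain via Redpoint Textiles S.p.A. → Highfield Holdings Ltd (R3): 89% × 31% × 68% = 18.7612% of Clearview Group plc.
Direct interest in Clearview Group plc: 13%.
Chain via Ironwood Energy Co. → Harbor Foods Inc. (R3): 51% × 49% × 14% = 3.4986% of Clearview Group plc.
Aggregating (R2): 18.7612% + 13% + 3.4986% = 35.2598%.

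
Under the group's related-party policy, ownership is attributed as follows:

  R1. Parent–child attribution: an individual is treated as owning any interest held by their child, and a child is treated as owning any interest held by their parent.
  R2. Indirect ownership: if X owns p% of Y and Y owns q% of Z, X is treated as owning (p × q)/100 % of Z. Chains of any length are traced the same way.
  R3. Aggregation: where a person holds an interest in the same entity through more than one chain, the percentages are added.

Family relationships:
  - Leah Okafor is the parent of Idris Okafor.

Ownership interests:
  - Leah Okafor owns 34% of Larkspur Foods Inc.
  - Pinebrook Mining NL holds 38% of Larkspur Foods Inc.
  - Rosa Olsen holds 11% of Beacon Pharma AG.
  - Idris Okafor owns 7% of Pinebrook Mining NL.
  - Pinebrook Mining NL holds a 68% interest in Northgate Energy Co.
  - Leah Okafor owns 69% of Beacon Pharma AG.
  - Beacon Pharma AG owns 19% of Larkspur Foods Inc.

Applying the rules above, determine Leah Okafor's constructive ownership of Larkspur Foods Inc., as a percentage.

49.77%

By parent–child attribution (R1), Leah Okafor is treated as owning Idris Okafor's 7% interest in Pinebrook Mining NL.
Chain via Beacon Pharma AG (R2): 69% × 19% = 13.11% of Larkspur Foods Inc.
Direct interest in Larkspur Foods Inc: 34%.
Chain via Pinebrook Mining NL (R2): 7% × 38% = 2.66% of Larkspur Foods Inc.
Aggregating (R3): 13.11% + 34% + 2.66% = 49.77%.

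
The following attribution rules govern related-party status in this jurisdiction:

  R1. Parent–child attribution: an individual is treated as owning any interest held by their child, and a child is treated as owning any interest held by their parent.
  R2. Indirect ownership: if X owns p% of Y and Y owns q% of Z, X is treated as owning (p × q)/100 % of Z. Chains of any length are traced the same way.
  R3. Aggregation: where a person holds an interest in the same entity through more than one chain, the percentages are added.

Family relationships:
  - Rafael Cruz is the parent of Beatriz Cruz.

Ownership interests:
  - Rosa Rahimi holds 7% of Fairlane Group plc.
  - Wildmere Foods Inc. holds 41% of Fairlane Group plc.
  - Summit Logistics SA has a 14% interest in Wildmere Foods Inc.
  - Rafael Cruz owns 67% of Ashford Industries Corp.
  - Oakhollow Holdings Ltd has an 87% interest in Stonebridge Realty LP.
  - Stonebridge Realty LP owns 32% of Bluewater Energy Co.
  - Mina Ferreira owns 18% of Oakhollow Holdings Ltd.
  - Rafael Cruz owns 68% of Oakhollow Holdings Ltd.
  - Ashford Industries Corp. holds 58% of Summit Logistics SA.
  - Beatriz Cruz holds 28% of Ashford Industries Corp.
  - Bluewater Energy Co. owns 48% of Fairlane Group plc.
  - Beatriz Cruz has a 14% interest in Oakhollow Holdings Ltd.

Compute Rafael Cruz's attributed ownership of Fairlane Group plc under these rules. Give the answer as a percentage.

By parent–child attribution (R1), Rafael Cruz is treated as also owning Beatriz Cruz's interest in Oakhollow Holdings Ltd, giving 68% + 14% = 82%.
By parent–child attribution (R1), Rafael Cruz is treated as also owning Beatriz Cruz's interest in Ashford Industries Corp, giving 67% + 28% = 95%.
Chain via Oakhollow Holdings Ltd → Stonebridge Realty LP → Bluewater Energy Co. (R2): 82% × 87% × 32% × 48% = 10.957824% of Fairlane Group plc.
Chain via Ashford Industries Corp. → Summit Logistics SA → Wildmere Foods Inc. (R2): 95% × 58% × 14% × 41% = 3.16274% of Fairlane Group plc.
Aggregating (R3): 10.957824% + 3.16274% = 14.120564%.

14.120564%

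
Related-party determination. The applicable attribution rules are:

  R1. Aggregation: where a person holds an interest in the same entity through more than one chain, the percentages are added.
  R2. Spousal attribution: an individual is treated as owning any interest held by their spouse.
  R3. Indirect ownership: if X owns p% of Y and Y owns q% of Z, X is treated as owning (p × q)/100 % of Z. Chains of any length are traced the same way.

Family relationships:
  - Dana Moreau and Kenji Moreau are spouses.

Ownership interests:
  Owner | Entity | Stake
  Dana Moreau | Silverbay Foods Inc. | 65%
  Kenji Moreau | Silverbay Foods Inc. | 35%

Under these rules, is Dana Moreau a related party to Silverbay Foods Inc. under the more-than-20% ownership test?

By spousal attribution (R2), Dana Moreau is treated as also owning Kenji Moreau's interest in Silverbay Foods Inc, giving 65% + 35% = 100%.
Direct interest in Silverbay Foods Inc: 100%.
100% exceeds the 20% threshold, so Dana is a related party to Silverbay Foods Inc.

Yes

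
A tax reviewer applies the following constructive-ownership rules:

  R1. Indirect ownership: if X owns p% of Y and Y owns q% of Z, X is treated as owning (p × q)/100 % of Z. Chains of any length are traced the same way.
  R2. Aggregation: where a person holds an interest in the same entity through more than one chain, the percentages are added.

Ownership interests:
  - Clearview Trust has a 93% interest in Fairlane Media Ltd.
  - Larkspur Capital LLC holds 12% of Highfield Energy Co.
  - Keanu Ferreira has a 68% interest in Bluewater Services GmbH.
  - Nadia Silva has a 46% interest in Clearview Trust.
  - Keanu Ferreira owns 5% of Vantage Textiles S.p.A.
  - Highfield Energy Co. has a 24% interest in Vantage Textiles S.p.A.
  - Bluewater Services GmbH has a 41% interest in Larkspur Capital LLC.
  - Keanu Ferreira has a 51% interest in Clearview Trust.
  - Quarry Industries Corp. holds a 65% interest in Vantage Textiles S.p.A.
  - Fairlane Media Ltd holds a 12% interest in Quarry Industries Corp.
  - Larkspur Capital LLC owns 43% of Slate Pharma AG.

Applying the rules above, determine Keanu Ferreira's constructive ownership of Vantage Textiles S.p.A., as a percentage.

9.502484%

Chain via Clearview Trust → Fairlane Media Ltd → Quarry Industries Corp. (R1): 51% × 93% × 12% × 65% = 3.69954% of Vantage Textiles S.p.A.
Chain via Bluewater Services GmbH → Larkspur Capital LLC → Highfield Energy Co. (R1): 68% × 41% × 12% × 24% = 0.802944% of Vantage Textiles S.p.A.
Direct interest in Vantage Textiles S.p.A: 5%.
Aggregating (R2): 3.69954% + 0.802944% + 5% = 9.502484%.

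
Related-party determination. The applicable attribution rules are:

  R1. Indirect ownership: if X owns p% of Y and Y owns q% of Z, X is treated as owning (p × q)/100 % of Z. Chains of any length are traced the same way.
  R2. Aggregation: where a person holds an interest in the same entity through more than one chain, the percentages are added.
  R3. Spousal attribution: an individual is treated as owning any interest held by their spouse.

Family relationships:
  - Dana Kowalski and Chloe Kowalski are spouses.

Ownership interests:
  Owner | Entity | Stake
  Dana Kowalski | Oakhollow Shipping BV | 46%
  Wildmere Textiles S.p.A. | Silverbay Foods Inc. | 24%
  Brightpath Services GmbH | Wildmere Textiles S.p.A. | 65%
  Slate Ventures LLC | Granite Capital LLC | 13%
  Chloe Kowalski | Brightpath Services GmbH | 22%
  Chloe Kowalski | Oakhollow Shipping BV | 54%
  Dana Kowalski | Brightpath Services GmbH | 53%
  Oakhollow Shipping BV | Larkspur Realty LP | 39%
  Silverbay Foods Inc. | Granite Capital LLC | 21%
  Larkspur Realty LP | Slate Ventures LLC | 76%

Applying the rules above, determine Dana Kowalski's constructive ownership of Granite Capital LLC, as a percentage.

6.3102%

By spousal attribution (R3), Dana Kowalski is treated as also owning Chloe Kowalski's interest in Oakhollow Shipping BV, giving 46% + 54% = 100%.
By spousal attribution (R3), Dana Kowalski is treated as also owning Chloe Kowalski's interest in Brightpath Services GmbH, giving 53% + 22% = 75%.
Chain via Oakhollow Shipping BV → Larkspur Realty LP → Slate Ventures LLC (R1): 100% × 39% × 76% × 13% = 3.8532% of Granite Capital LLC.
Chain via Brightpath Services GmbH → Wildmere Textiles S.p.A. → Silverbay Foods Inc. (R1): 75% × 65% × 24% × 21% = 2.457% of Granite Capital LLC.
Aggregating (R2): 3.8532% + 2.457% = 6.3102%.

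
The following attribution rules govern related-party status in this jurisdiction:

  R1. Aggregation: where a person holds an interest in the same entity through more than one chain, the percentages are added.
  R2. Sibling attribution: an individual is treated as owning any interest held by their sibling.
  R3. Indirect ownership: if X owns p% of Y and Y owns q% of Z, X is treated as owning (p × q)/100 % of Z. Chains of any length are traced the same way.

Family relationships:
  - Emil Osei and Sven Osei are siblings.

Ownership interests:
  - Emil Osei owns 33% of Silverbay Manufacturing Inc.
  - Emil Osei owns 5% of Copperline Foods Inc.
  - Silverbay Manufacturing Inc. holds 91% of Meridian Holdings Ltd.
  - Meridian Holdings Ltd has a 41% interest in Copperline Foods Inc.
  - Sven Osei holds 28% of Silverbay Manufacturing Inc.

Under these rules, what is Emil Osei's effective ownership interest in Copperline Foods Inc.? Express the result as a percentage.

By sibling attribution (R2), Emil Osei is treated as also owning Sven Osei's interest in Silverbay Manufacturing Inc, giving 33% + 28% = 61%.
Chain via Silverbay Manufacturing Inc. → Meridian Holdings Ltd (R3): 61% × 91% × 41% = 22.7591% of Copperline Foods Inc.
Direct interest in Copperline Foods Inc: 5%.
Aggregating (R1): 22.7591% + 5% = 27.7591%.

27.7591%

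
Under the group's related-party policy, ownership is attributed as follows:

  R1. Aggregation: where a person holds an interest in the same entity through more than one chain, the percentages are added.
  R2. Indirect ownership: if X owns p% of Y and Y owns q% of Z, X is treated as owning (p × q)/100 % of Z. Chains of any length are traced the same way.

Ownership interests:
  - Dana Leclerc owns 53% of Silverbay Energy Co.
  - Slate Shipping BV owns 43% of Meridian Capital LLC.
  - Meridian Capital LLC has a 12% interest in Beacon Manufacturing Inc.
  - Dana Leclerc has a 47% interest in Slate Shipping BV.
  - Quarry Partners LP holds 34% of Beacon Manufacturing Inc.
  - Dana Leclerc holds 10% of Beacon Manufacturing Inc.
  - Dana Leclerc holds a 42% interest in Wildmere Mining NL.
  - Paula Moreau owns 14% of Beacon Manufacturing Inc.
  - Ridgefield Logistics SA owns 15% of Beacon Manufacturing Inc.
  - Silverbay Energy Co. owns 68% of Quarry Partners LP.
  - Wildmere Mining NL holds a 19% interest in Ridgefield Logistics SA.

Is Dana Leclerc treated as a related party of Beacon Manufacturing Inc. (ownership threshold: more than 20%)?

Yes

Chain via Slate Shipping BV → Meridian Capital LLC (R2): 47% × 43% × 12% = 2.4252% of Beacon Manufacturing Inc.
Chain via Wildmere Mining NL → Ridgefield Logistics SA (R2): 42% × 19% × 15% = 1.197% of Beacon Manufacturing Inc.
Chain via Silverbay Energy Co. → Quarry Partners LP (R2): 53% × 68% × 34% = 12.2536% of Beacon Manufacturing Inc.
Direct interest in Beacon Manufacturing Inc: 10%.
Aggregating (R1): 2.4252% + 1.197% + 12.2536% + 10% = 25.8758%.
25.8758% exceeds the 20% threshold, so Dana is a related party to Beacon Manufacturing Inc.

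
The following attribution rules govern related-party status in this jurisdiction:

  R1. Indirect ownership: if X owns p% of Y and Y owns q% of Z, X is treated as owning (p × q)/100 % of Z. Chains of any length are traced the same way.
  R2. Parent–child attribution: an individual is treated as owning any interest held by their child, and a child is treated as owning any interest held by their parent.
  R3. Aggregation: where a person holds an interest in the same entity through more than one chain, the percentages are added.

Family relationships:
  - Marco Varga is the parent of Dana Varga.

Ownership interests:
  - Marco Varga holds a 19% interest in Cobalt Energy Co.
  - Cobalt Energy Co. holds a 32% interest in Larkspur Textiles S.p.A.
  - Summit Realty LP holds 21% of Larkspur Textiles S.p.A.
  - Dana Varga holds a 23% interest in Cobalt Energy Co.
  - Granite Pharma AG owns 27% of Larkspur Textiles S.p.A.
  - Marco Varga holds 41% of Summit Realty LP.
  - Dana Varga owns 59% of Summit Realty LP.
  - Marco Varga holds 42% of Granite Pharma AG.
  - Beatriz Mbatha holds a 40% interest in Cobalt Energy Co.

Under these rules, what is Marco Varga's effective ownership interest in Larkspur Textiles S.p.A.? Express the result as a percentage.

By parent–child attribution (R2), Marco Varga is treated as also owning Dana Varga's interest in Cobalt Energy Co, giving 19% + 23% = 42%.
By parent–child attribution (R2), Marco Varga is treated as also owning Dana Varga's interest in Summit Realty LP, giving 41% + 59% = 100%.
Chain via Cobalt Energy Co. (R1): 42% × 32% = 13.44% of Larkspur Textiles S.p.A.
Chain via Summit Realty LP (R1): 100% × 21% = 21% of Larkspur Textiles S.p.A.
Chain via Granite Pharma AG (R1): 42% × 27% = 11.34% of Larkspur Textiles S.p.A.
Aggregating (R3): 13.44% + 21% + 11.34% = 45.78%.

45.78%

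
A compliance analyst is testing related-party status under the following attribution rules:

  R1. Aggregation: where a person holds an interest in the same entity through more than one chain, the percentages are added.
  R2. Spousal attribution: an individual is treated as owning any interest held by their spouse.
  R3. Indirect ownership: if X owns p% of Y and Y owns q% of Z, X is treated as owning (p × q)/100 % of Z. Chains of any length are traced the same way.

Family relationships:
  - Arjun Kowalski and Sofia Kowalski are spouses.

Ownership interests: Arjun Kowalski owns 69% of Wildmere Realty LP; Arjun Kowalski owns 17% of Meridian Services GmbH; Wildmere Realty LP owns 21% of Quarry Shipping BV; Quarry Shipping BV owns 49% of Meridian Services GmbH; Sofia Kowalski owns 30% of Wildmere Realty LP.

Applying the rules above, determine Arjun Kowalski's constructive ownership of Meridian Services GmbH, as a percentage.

27.1871%

By spousal attribution (R2), Arjun Kowalski is treated as also owning Sofia Kowalski's interest in Wildmere Realty LP, giving 69% + 30% = 99%.
Chain via Wildmere Realty LP → Quarry Shipping BV (R3): 99% × 21% × 49% = 10.1871% of Meridian Services GmbH.
Direct interest in Meridian Services GmbH: 17%.
Aggregating (R1): 10.1871% + 17% = 27.1871%.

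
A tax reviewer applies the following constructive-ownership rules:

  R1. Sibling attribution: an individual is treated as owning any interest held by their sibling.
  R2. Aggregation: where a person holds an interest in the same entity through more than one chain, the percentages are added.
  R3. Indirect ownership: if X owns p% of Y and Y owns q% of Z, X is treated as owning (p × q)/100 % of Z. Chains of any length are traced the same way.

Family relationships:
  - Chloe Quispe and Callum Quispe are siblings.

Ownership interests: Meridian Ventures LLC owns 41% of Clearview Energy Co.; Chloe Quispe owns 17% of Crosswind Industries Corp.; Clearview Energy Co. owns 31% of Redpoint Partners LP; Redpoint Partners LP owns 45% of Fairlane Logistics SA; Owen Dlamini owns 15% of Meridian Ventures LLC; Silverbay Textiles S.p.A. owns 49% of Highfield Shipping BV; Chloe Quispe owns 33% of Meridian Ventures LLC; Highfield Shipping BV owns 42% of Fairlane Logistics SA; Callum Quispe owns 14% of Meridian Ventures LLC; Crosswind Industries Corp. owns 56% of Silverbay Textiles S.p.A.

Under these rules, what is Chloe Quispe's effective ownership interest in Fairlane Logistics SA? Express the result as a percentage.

4.647381%

By sibling attribution (R1), Chloe Quispe is treated as also owning Callum Quispe's interest in Meridian Ventures LLC, giving 33% + 14% = 47%.
Chain via Meridian Ventures LLC → Clearview Energy Co. → Redpoint Partners LP (R3): 47% × 41% × 31% × 45% = 2.688165% of Fairlane Logistics SA.
Chain via Crosswind Industries Corp. → Silverbay Textiles S.p.A. → Highfield Shipping BV (R3): 17% × 56% × 49% × 42% = 1.959216% of Fairlane Logistics SA.
Aggregating (R2): 2.688165% + 1.959216% = 4.647381%.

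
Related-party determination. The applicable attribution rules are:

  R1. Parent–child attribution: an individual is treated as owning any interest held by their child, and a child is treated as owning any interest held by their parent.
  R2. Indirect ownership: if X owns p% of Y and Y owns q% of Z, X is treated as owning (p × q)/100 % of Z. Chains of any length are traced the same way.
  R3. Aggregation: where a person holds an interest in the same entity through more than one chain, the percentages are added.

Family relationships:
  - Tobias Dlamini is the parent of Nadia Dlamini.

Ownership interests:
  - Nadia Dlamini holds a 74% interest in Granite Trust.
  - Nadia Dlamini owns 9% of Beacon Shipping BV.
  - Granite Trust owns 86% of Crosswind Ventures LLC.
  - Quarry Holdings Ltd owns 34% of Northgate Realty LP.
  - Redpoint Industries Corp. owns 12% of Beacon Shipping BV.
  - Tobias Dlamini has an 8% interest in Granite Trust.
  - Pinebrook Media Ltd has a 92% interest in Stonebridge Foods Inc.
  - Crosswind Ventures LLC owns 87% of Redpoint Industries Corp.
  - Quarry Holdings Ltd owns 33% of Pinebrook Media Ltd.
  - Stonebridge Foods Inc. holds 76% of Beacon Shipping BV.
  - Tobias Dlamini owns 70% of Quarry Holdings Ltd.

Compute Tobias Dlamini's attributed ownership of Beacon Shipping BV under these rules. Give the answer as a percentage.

32.513808%

By parent–child attribution (R1), Tobias Dlamini is treated as also owning Nadia Dlamini's interest in Granite Trust, giving 8% + 74% = 82%.
By parent–child attribution (R1), Tobias Dlamini is treated as owning Nadia Dlamini's 9% interest in Beacon Shipping BV.
Chain via Granite Trust → Crosswind Ventures LLC → Redpoint Industries Corp. (R2): 82% × 86% × 87% × 12% = 7.362288% of Beacon Shipping BV.
Chain via Quarry Holdings Ltd → Pinebrook Media Ltd → Stonebridge Foods Inc. (R2): 70% × 33% × 92% × 76% = 16.15152% of Beacon Shipping BV.
Direct interest in Beacon Shipping BV: 9%.
Aggregating (R3): 7.362288% + 16.15152% + 9% = 32.513808%.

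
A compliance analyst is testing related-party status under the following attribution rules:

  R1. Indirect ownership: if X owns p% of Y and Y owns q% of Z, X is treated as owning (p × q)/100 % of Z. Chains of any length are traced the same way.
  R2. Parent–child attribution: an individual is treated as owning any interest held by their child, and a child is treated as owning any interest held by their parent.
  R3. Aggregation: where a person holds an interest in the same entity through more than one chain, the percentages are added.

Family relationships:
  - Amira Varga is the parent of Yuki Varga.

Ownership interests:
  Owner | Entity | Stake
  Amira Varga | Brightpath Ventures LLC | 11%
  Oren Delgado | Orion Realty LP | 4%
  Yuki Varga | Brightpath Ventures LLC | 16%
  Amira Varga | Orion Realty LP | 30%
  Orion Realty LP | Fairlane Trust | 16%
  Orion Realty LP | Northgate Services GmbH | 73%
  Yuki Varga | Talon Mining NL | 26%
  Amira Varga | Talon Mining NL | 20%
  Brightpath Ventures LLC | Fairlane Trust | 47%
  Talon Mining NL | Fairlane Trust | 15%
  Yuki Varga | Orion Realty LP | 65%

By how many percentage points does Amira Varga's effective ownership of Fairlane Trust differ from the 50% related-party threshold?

15.21

By parent–child attribution (R2), Amira Varga is treated as also owning Yuki Varga's interest in Talon Mining NL, giving 20% + 26% = 46%.
By parent–child attribution (R2), Amira Varga is treated as also owning Yuki Varga's interest in Orion Realty LP, giving 30% + 65% = 95%.
By parent–child attribution (R2), Amira Varga is treated as also owning Yuki Varga's interest in Brightpath Ventures LLC, giving 11% + 16% = 27%.
Chain via Talon Mining NL (R1): 46% × 15% = 6.9% of Fairlane Trust.
Chain via Orion Realty LP (R1): 95% × 16% = 15.2% of Fairlane Trust.
Chain via Brightpath Ventures LLC (R1): 27% × 47% = 12.69% of Fairlane Trust.
Aggregating (R3): 6.9% + 15.2% + 12.69% = 34.79%.
34.79% falls short of the 50% threshold by 15.21 percentage points.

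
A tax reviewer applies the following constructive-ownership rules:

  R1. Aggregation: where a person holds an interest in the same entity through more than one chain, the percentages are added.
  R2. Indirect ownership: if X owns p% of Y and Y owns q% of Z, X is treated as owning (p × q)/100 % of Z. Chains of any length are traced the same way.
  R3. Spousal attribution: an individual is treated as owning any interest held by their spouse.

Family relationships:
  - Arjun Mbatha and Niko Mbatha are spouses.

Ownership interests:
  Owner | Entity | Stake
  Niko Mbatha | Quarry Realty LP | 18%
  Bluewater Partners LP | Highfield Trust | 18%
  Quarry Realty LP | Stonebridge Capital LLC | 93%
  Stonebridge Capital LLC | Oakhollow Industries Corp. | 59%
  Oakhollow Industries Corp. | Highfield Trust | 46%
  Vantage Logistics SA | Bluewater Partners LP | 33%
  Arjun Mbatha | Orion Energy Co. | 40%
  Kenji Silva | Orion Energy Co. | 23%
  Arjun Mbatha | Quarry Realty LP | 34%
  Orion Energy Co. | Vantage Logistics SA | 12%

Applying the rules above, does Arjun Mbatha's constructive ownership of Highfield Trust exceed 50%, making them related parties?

No

By spousal attribution (R3), Arjun Mbatha is treated as also owning Niko Mbatha's interest in Quarry Realty LP, giving 34% + 18% = 52%.
Chain via Orion Energy Co. → Vantage Logistics SA → Bluewater Partners LP (R2): 40% × 12% × 33% × 18% = 0.28512% of Highfield Trust.
Chain via Quarry Realty LP → Stonebridge Capital LLC → Oakhollow Industries Corp. (R2): 52% × 93% × 59% × 46% = 13.124904% of Highfield Trust.
Aggregating (R1): 0.28512% + 13.124904% = 13.410024%.
13.410024% does not exceed the 50% threshold, so Arjun is not a related party to Highfield Trust.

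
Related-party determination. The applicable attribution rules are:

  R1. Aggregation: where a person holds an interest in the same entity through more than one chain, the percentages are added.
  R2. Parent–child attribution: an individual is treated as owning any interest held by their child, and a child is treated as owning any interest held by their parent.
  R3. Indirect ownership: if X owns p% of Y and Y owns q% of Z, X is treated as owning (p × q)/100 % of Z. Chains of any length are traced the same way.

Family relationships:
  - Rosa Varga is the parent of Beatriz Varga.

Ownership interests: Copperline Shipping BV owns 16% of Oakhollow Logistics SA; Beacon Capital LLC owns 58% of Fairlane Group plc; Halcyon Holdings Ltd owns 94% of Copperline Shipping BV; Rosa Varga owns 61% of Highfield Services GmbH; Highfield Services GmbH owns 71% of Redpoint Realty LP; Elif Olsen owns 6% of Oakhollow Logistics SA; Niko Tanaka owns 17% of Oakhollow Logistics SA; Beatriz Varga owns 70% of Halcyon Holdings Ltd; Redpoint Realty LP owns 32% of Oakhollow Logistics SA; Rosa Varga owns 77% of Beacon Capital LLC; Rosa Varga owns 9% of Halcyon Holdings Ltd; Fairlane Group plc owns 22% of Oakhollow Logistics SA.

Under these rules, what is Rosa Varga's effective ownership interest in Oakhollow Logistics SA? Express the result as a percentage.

35.566%

By parent–child attribution (R2), Rosa Varga is treated as also owning Beatriz Varga's interest in Halcyon Holdings Ltd, giving 9% + 70% = 79%.
Chain via Highfield Services GmbH → Redpoint Realty LP (R3): 61% × 71% × 32% = 13.8592% of Oakhollow Logistics SA.
Chain via Halcyon Holdings Ltd → Copperline Shipping BV (R3): 79% × 94% × 16% = 11.8816% of Oakhollow Logistics SA.
Chain via Beacon Capital LLC → Fairlane Group plc (R3): 77% × 58% × 22% = 9.8252% of Oakhollow Logistics SA.
Aggregating (R1): 13.8592% + 11.8816% + 9.8252% = 35.566%.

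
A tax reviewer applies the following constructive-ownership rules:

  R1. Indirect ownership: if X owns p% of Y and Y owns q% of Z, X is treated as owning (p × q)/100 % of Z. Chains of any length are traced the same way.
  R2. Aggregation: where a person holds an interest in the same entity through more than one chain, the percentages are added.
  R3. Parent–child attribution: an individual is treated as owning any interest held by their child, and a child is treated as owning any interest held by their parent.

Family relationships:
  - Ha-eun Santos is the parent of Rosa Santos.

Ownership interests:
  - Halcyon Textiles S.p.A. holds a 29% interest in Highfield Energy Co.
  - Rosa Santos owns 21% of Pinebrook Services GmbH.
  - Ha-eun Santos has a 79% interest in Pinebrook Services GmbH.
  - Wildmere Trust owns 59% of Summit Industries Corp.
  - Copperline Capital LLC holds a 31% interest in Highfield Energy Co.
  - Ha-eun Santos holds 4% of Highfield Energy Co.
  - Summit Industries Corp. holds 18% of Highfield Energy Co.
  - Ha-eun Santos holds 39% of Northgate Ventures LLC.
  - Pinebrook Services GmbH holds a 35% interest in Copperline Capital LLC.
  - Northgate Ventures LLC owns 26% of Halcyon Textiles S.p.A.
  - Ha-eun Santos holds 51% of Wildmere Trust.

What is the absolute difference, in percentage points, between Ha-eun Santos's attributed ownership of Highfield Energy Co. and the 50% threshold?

By parent–child attribution (R3), Ha-eun Santos is treated as also owning Rosa Santos's interest in Pinebrook Services GmbH, giving 79% + 21% = 100%.
Chain via Northgate Ventures LLC → Halcyon Textiles S.p.A. (R1): 39% × 26% × 29% = 2.9406% of Highfield Energy Co.
Chain via Wildmere Trust → Summit Industries Corp. (R1): 51% × 59% × 18% = 5.4162% of Highfield Energy Co.
Chain via Pinebrook Services GmbH → Copperline Capital LLC (R1): 100% × 35% × 31% = 10.85% of Highfield Energy Co.
Direct interest in Highfield Energy Co: 4%.
Aggregating (R2): 2.9406% + 5.4162% + 10.85% + 4% = 23.2068%.
23.2068% falls short of the 50% threshold by 26.7932 percentage points.

26.7932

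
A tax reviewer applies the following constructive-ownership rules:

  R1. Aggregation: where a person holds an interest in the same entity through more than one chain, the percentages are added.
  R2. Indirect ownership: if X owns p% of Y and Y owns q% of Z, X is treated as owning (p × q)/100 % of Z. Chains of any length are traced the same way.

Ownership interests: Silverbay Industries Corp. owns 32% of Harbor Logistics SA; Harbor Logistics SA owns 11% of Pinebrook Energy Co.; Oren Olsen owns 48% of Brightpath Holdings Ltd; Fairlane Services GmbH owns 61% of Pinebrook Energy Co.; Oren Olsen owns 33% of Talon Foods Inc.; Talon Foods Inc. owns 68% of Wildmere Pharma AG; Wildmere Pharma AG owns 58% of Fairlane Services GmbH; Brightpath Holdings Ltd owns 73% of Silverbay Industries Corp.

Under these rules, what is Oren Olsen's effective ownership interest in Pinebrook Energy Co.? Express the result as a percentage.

9.17268%

Chain via Brightpath Holdings Ltd → Silverbay Industries Corp. → Harbor Logistics SA (R2): 48% × 73% × 32% × 11% = 1.233408% of Pinebrook Energy Co.
Chain via Talon Foods Inc. → Wildmere Pharma AG → Fairlane Services GmbH (R2): 33% × 68% × 58% × 61% = 7.939272% of Pinebrook Energy Co.
Aggregating (R1): 1.233408% + 7.939272% = 9.17268%.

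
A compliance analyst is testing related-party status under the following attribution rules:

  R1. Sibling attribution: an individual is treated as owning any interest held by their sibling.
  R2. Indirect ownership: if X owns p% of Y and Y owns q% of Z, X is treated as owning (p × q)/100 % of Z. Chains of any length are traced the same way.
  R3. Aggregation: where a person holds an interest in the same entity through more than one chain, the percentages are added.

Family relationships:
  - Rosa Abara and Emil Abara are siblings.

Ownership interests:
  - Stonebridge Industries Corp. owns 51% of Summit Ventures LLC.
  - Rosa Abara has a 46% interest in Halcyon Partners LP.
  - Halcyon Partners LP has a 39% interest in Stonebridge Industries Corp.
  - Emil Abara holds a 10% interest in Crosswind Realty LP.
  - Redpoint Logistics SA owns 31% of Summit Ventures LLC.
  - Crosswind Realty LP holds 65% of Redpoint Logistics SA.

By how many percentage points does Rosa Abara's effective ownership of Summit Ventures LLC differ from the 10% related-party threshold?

1.1644

By sibling attribution (R1), Rosa Abara is treated as owning Emil Abara's 10% interest in Crosswind Realty LP.
Chain via Halcyon Partners LP → Stonebridge Industries Corp. (R2): 46% × 39% × 51% = 9.1494% of Summit Ventures LLC.
Chain via Crosswind Realty LP → Redpoint Logistics SA (R2): 10% × 65% × 31% = 2.015% of Summit Ventures LLC.
Aggregating (R3): 9.1494% + 2.015% = 11.1644%.
11.1644% exceeds the 10% threshold by 1.1644 percentage points.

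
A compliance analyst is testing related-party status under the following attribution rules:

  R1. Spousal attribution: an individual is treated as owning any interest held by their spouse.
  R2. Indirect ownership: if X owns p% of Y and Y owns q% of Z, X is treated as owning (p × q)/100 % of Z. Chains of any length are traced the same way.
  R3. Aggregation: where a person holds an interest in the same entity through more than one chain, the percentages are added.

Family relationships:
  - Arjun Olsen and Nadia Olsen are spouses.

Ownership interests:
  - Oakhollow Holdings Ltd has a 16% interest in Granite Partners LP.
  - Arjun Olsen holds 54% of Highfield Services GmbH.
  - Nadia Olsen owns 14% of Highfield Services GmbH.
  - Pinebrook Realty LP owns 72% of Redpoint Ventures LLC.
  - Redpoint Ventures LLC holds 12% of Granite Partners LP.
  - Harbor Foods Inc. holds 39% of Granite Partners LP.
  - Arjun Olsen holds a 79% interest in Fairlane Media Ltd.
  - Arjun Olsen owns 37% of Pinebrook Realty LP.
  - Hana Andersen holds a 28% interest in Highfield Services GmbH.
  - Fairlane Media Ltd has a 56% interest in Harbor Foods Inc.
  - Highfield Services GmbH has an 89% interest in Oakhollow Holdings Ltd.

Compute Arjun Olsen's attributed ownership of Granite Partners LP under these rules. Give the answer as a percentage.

By spousal attribution (R1), Arjun Olsen is treated as also owning Nadia Olsen's interest in Highfield Services GmbH, giving 54% + 14% = 68%.
Chain via Highfield Services GmbH → Oakhollow Holdings Ltd (R2): 68% × 89% × 16% = 9.6832% of Granite Partners LP.
Chain via Fairlane Media Ltd → Harbor Foods Inc. (R2): 79% × 56% × 39% = 17.2536% of Granite Partners LP.
Chain via Pinebrook Realty LP → Redpoint Ventures LLC (R2): 37% × 72% × 12% = 3.1968% of Granite Partners LP.
Aggregating (R3): 9.6832% + 17.2536% + 3.1968% = 30.1336%.

30.1336%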